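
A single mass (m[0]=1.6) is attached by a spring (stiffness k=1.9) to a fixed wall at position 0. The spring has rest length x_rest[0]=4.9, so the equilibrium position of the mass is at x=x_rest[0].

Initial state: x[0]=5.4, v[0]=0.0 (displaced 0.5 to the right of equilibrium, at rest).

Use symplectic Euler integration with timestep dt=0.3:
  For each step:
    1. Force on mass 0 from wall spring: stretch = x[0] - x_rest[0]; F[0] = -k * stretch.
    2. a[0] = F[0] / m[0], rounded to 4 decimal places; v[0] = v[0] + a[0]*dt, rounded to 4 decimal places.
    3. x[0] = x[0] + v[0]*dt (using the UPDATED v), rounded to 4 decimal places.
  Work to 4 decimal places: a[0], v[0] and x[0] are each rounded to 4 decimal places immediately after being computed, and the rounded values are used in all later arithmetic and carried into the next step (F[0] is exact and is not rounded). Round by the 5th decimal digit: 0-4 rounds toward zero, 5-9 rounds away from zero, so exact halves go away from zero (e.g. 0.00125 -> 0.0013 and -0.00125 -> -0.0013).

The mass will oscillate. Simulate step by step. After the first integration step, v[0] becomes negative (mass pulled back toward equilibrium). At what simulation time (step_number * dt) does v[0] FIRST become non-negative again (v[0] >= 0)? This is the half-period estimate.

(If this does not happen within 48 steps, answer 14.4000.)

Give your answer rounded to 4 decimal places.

Step 0: x=[5.4000] v=[0.0000]
Step 1: x=[5.3466] v=[-0.1781]
Step 2: x=[5.2454] v=[-0.3372]
Step 3: x=[5.1073] v=[-0.4603]
Step 4: x=[4.9470] v=[-0.5342]
Step 5: x=[4.7817] v=[-0.5509]
Step 6: x=[4.6291] v=[-0.5088]
Step 7: x=[4.5054] v=[-0.4123]
Step 8: x=[4.4239] v=[-0.2717]
Step 9: x=[4.3933] v=[-0.1021]
Step 10: x=[4.4168] v=[0.0784]
First v>=0 after going negative at step 10, time=3.0000

Answer: 3.0000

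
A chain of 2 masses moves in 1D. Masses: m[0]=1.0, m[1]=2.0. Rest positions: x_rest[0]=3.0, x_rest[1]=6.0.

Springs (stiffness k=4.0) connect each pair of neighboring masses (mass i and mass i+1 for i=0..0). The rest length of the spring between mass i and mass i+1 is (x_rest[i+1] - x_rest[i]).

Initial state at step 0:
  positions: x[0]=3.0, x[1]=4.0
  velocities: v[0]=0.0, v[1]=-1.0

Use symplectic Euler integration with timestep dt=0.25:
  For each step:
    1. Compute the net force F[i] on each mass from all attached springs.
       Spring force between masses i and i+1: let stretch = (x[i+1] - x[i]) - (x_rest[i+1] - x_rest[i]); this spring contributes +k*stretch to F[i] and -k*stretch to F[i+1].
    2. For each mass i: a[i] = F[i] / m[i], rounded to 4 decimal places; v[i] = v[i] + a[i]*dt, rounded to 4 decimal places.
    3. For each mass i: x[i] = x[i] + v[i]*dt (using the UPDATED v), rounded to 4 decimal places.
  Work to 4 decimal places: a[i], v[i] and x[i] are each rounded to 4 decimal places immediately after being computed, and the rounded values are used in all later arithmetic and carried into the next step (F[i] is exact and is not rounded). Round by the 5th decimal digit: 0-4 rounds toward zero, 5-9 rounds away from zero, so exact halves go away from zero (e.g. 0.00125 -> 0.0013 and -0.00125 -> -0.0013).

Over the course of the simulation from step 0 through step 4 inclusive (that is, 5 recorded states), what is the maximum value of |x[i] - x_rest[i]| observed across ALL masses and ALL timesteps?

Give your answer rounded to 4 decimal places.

Answer: 3.1465

Derivation:
Step 0: x=[3.0000 4.0000] v=[0.0000 -1.0000]
Step 1: x=[2.5000 4.0000] v=[-2.0000 0.0000]
Step 2: x=[1.6250 4.1875] v=[-3.5000 0.7500]
Step 3: x=[0.6406 4.4297] v=[-3.9375 0.9688]
Step 4: x=[-0.1465 4.5733] v=[-3.1484 0.5743]
Max displacement = 3.1465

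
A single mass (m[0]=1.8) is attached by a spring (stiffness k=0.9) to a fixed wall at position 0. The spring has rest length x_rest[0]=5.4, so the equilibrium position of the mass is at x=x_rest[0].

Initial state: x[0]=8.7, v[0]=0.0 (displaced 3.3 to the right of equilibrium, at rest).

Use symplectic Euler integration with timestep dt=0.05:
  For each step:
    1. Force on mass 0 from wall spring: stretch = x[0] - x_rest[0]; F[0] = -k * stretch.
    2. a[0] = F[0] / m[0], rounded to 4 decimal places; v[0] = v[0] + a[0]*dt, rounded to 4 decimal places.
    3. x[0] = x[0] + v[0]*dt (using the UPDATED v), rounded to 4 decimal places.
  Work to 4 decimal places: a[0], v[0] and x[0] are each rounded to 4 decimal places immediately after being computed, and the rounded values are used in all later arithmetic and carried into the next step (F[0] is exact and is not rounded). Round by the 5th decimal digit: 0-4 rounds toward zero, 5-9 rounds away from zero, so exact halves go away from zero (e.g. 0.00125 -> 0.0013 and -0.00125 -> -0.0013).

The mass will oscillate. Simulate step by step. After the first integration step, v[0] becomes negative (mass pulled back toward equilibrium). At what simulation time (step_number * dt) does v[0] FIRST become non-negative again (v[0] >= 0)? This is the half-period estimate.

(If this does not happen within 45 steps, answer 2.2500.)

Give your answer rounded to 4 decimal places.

Answer: 2.2500

Derivation:
Step 0: x=[8.7000] v=[0.0000]
Step 1: x=[8.6959] v=[-0.0825]
Step 2: x=[8.6877] v=[-0.1649]
Step 3: x=[8.6753] v=[-0.2471]
Step 4: x=[8.6589] v=[-0.3290]
Step 5: x=[8.6384] v=[-0.4105]
Step 6: x=[8.6138] v=[-0.4915]
Step 7: x=[8.5852] v=[-0.5718]
Step 8: x=[8.5526] v=[-0.6514]
Step 9: x=[8.5161] v=[-0.7302]
Step 10: x=[8.4757] v=[-0.8081]
Step 11: x=[8.4315] v=[-0.8850]
Step 12: x=[8.3835] v=[-0.9608]
Step 13: x=[8.3317] v=[-1.0354]
Step 14: x=[8.2763] v=[-1.1087]
Step 15: x=[8.2173] v=[-1.1806]
Step 16: x=[8.1548] v=[-1.2510]
Step 17: x=[8.0888] v=[-1.3199]
Step 18: x=[8.0194] v=[-1.3871]
Step 19: x=[7.9468] v=[-1.4526]
Step 20: x=[7.8710] v=[-1.5163]
Step 21: x=[7.7921] v=[-1.5781]
Step 22: x=[7.7102] v=[-1.6379]
Step 23: x=[7.6254] v=[-1.6957]
Step 24: x=[7.5378] v=[-1.7513]
Step 25: x=[7.4476] v=[-1.8047]
Step 26: x=[7.3548] v=[-1.8559]
Step 27: x=[7.2596] v=[-1.9048]
Step 28: x=[7.1620] v=[-1.9513]
Step 29: x=[7.0622] v=[-1.9954]
Step 30: x=[6.9604] v=[-2.0370]
Step 31: x=[6.8566] v=[-2.0760]
Step 32: x=[6.7510] v=[-2.1124]
Step 33: x=[6.6437] v=[-2.1462]
Step 34: x=[6.5348] v=[-2.1773]
Step 35: x=[6.4245] v=[-2.2057]
Step 36: x=[6.3129] v=[-2.2313]
Step 37: x=[6.2002] v=[-2.2541]
Step 38: x=[6.0865] v=[-2.2741]
Step 39: x=[5.9719] v=[-2.2913]
Step 40: x=[5.8566] v=[-2.3056]
Step 41: x=[5.7408] v=[-2.3170]
Step 42: x=[5.6245] v=[-2.3255]
Step 43: x=[5.5079] v=[-2.3311]
Step 44: x=[5.3912] v=[-2.3338]
Step 45: x=[5.2745] v=[-2.3336]
v[0] did not become non-negative within 45 steps; using fallback time=2.2500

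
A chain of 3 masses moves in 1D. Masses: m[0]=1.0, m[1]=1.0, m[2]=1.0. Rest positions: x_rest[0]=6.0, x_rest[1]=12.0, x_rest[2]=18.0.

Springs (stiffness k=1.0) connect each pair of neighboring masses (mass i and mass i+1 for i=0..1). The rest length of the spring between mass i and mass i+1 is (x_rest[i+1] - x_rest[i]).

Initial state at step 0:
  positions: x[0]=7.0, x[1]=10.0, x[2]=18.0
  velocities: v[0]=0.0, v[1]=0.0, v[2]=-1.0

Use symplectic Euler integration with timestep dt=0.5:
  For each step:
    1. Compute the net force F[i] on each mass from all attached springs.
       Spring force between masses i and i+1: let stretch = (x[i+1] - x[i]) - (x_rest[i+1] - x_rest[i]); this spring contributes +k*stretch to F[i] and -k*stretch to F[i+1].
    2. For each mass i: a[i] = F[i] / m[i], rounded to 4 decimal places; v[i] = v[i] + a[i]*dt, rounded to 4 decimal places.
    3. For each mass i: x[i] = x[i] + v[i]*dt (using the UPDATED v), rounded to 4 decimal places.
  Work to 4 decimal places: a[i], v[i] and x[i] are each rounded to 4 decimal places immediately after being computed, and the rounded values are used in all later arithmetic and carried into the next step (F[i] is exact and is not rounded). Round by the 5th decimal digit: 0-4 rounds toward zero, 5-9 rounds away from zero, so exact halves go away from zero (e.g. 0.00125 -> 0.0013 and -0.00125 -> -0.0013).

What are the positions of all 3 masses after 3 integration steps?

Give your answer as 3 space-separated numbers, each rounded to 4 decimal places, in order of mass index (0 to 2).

Answer: 4.6094 13.1094 15.7813

Derivation:
Step 0: x=[7.0000 10.0000 18.0000] v=[0.0000 0.0000 -1.0000]
Step 1: x=[6.2500 11.2500 17.0000] v=[-1.5000 2.5000 -2.0000]
Step 2: x=[5.2500 12.6875 16.0625] v=[-2.0000 2.8750 -1.8750]
Step 3: x=[4.6094 13.1094 15.7813] v=[-1.2813 0.8438 -0.5625]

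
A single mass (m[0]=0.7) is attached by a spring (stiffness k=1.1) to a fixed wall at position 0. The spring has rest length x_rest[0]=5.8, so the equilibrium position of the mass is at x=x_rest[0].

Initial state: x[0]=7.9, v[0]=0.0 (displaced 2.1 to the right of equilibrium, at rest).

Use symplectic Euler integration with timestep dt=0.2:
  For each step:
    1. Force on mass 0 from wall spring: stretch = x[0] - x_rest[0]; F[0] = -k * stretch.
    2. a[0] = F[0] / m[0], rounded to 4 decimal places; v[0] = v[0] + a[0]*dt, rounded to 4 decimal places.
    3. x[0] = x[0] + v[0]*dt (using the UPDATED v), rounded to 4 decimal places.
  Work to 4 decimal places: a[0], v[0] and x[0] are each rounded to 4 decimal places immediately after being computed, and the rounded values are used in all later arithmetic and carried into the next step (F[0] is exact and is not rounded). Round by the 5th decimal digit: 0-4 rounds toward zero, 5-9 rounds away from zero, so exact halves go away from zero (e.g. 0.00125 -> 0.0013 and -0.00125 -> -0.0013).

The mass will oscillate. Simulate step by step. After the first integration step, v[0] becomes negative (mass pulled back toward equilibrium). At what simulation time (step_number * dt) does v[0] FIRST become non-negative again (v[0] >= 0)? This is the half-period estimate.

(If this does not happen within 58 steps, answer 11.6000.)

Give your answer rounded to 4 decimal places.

Step 0: x=[7.9000] v=[0.0000]
Step 1: x=[7.7680] v=[-0.6600]
Step 2: x=[7.5123] v=[-1.2785]
Step 3: x=[7.1490] v=[-1.8167]
Step 4: x=[6.7009] v=[-2.2407]
Step 5: x=[6.1961] v=[-2.5238]
Step 6: x=[5.6664] v=[-2.6483]
Step 7: x=[5.1451] v=[-2.6063]
Step 8: x=[4.6650] v=[-2.4005]
Step 9: x=[4.2562] v=[-2.0438]
Step 10: x=[3.9445] v=[-1.5586]
Step 11: x=[3.7494] v=[-0.9754]
Step 12: x=[3.6832] v=[-0.3309]
Step 13: x=[3.7501] v=[0.3344]
First v>=0 after going negative at step 13, time=2.6000

Answer: 2.6000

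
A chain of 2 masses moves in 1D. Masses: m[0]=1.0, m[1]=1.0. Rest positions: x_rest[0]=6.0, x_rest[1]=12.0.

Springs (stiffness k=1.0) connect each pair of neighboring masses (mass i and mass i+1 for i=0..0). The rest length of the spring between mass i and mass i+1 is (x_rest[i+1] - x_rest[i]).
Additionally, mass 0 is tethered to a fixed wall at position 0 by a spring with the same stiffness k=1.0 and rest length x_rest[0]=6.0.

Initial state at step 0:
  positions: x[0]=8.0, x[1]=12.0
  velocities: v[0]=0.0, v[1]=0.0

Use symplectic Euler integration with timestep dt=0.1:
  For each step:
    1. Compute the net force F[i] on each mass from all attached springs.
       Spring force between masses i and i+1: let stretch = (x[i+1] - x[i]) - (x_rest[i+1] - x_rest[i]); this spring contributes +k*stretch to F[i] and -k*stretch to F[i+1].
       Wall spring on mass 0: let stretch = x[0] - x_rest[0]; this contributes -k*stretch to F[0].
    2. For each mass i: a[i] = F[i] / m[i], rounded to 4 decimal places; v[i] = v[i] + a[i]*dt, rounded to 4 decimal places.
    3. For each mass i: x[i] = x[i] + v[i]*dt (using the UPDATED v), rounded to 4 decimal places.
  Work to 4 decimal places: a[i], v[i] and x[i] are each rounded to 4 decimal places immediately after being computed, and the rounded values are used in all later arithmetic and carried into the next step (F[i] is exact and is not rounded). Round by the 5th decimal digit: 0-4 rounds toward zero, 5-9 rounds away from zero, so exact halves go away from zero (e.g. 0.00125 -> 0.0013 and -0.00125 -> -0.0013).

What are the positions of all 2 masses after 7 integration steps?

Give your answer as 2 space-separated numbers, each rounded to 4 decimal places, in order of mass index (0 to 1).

Step 0: x=[8.0000 12.0000] v=[0.0000 0.0000]
Step 1: x=[7.9600 12.0200] v=[-0.4000 0.2000]
Step 2: x=[7.8810 12.0594] v=[-0.7900 0.3940]
Step 3: x=[7.7650 12.1170] v=[-1.1603 0.5762]
Step 4: x=[7.6148 12.1911] v=[-1.5016 0.7410]
Step 5: x=[7.4343 12.2794] v=[-1.8055 0.8834]
Step 6: x=[7.2279 12.3793] v=[-2.0644 0.9989]
Step 7: x=[7.0007 12.4877] v=[-2.2721 1.0838]

Answer: 7.0007 12.4877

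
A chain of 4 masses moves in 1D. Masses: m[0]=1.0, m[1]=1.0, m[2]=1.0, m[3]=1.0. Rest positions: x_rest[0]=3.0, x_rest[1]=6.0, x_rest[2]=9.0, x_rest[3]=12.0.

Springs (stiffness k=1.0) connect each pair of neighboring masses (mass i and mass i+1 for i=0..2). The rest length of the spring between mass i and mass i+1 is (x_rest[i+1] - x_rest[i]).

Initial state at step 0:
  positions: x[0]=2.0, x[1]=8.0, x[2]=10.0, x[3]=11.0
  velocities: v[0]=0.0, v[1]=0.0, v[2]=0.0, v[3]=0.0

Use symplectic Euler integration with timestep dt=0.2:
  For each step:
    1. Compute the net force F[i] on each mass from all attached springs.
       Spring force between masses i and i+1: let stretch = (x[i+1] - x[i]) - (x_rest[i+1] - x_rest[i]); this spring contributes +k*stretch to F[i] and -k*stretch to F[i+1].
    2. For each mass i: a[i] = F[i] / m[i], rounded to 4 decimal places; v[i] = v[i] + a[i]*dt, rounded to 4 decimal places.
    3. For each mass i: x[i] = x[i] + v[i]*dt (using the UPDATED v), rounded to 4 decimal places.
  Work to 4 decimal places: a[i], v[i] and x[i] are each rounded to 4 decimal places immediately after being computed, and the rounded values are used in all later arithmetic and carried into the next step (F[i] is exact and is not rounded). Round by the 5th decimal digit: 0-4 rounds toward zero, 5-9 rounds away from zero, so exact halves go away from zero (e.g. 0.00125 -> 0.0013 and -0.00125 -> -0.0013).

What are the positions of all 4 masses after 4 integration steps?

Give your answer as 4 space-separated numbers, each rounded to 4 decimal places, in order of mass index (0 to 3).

Step 0: x=[2.0000 8.0000 10.0000 11.0000] v=[0.0000 0.0000 0.0000 0.0000]
Step 1: x=[2.1200 7.8400 9.9600 11.0800] v=[0.6000 -0.8000 -0.2000 0.4000]
Step 2: x=[2.3488 7.5360 9.8800 11.2352] v=[1.1440 -1.5200 -0.4000 0.7760]
Step 3: x=[2.6651 7.1183 9.7604 11.4562] v=[1.5814 -2.0886 -0.5978 1.1050]
Step 4: x=[3.0395 6.6281 9.6030 11.7294] v=[1.8720 -2.4508 -0.7871 1.3658]

Answer: 3.0395 6.6281 9.6030 11.7294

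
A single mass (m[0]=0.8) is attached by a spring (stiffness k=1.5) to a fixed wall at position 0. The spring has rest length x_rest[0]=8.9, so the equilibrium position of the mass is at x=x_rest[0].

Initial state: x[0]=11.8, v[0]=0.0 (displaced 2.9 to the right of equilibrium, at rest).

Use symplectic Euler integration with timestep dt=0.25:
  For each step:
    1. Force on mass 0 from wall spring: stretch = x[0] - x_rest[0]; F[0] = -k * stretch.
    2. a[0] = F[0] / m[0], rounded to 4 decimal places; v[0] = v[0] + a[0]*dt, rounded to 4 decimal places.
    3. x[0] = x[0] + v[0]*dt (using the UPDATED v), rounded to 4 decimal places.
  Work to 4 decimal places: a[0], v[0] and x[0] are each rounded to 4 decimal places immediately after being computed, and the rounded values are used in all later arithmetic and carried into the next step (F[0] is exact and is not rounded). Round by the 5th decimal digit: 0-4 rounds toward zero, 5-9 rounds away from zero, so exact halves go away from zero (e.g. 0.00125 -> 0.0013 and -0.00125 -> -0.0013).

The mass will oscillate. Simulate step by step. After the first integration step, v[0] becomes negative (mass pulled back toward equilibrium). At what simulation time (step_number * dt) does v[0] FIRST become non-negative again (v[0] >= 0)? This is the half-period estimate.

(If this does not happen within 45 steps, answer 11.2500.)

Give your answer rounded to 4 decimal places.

Answer: 2.5000

Derivation:
Step 0: x=[11.8000] v=[0.0000]
Step 1: x=[11.4602] v=[-1.3594]
Step 2: x=[10.8203] v=[-2.5595]
Step 3: x=[9.9554] v=[-3.4597]
Step 4: x=[8.9668] v=[-3.9544]
Step 5: x=[7.9704] v=[-3.9857]
Step 6: x=[7.0829] v=[-3.5500]
Step 7: x=[6.4084] v=[-2.6982]
Step 8: x=[6.0258] v=[-1.5303]
Step 9: x=[5.9801] v=[-0.1830]
Step 10: x=[6.2765] v=[1.1857]
First v>=0 after going negative at step 10, time=2.5000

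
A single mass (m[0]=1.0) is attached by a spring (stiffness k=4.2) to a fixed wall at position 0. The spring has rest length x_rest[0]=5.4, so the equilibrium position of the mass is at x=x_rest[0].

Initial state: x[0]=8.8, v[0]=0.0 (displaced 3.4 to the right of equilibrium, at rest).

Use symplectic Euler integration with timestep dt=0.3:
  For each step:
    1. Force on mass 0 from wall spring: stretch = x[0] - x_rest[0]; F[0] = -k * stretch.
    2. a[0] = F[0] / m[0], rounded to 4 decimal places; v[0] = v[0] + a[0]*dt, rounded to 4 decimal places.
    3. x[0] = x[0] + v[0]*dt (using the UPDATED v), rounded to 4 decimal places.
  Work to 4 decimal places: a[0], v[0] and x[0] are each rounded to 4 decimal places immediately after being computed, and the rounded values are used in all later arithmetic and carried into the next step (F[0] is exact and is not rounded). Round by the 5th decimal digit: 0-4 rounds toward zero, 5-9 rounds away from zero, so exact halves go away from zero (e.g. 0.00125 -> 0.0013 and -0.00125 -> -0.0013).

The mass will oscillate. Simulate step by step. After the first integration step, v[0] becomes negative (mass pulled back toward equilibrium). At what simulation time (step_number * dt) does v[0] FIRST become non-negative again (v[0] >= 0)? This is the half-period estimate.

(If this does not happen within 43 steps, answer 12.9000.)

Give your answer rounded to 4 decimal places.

Step 0: x=[8.8000] v=[0.0000]
Step 1: x=[7.5148] v=[-4.2840]
Step 2: x=[5.4302] v=[-6.9487]
Step 3: x=[3.3342] v=[-6.9867]
Step 4: x=[2.0191] v=[-4.3838]
Step 5: x=[1.9819] v=[-0.1239]
Step 6: x=[3.2368] v=[4.1829]
First v>=0 after going negative at step 6, time=1.8000

Answer: 1.8000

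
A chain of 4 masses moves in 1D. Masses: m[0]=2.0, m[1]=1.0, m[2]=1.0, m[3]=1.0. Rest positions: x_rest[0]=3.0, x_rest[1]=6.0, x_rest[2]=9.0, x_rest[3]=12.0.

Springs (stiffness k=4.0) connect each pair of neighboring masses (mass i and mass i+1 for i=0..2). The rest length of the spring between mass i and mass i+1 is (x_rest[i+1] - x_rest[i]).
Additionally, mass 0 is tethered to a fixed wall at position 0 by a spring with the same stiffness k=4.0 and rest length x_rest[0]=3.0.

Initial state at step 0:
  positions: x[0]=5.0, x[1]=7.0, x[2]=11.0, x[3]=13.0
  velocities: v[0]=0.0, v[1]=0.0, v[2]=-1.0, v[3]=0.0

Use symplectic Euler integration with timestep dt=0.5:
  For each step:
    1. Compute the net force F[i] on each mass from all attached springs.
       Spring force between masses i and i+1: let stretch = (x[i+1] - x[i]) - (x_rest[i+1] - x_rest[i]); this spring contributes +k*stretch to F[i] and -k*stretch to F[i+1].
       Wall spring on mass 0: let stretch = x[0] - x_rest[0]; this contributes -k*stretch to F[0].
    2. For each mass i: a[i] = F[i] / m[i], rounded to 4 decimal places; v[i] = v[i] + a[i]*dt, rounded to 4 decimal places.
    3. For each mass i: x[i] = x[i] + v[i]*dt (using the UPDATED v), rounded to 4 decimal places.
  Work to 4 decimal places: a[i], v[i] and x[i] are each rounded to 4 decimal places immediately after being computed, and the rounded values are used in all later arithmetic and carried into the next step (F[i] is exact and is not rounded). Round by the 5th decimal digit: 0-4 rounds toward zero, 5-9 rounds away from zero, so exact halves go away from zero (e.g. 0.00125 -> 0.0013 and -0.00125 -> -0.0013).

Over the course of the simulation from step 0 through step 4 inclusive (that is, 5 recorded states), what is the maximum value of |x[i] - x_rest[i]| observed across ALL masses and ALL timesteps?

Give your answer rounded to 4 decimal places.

Step 0: x=[5.0000 7.0000 11.0000 13.0000] v=[0.0000 0.0000 -1.0000 0.0000]
Step 1: x=[3.5000 9.0000 8.5000 14.0000] v=[-3.0000 4.0000 -5.0000 2.0000]
Step 2: x=[3.0000 5.0000 12.0000 12.5000] v=[-1.0000 -8.0000 7.0000 -3.0000]
Step 3: x=[2.0000 6.0000 9.0000 13.5000] v=[-2.0000 2.0000 -6.0000 2.0000]
Step 4: x=[2.0000 6.0000 7.5000 13.0000] v=[0.0000 0.0000 -3.0000 -1.0000]
Max displacement = 3.0000

Answer: 3.0000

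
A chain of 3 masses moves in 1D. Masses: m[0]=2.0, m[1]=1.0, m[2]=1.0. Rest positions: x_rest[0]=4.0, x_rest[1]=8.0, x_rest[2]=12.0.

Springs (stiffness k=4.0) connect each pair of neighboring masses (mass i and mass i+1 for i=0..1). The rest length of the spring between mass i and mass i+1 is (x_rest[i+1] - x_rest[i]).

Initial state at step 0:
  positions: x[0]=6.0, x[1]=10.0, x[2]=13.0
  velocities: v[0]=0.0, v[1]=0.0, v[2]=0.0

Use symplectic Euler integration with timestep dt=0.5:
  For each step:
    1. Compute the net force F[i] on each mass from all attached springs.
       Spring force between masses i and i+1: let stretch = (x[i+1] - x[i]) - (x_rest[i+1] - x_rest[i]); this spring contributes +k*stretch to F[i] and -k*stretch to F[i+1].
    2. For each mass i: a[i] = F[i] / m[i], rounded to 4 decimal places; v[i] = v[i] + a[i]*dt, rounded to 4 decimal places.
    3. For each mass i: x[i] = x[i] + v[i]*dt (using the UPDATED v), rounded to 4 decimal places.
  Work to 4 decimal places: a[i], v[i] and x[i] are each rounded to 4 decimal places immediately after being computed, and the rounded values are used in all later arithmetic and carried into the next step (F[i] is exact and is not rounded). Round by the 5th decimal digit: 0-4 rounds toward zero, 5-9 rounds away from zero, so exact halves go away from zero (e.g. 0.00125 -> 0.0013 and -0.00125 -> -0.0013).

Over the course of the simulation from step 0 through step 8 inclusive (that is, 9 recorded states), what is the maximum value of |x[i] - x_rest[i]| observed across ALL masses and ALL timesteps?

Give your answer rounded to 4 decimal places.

Step 0: x=[6.0000 10.0000 13.0000] v=[0.0000 0.0000 0.0000]
Step 1: x=[6.0000 9.0000 14.0000] v=[0.0000 -2.0000 2.0000]
Step 2: x=[5.5000 10.0000 14.0000] v=[-1.0000 2.0000 0.0000]
Step 3: x=[5.2500 10.5000 14.0000] v=[-0.5000 1.0000 0.0000]
Step 4: x=[5.6250 9.2500 14.5000] v=[0.7500 -2.5000 1.0000]
Step 5: x=[5.8125 9.6250 13.7500] v=[0.3750 0.7500 -1.5000]
Step 6: x=[5.9063 10.3125 12.8750] v=[0.1875 1.3750 -1.7500]
Step 7: x=[6.2032 9.1563 13.4375] v=[0.5937 -2.3124 1.1250]
Step 8: x=[5.9766 9.3282 13.7188] v=[-0.4532 0.3438 0.5626]
Max displacement = 2.5000

Answer: 2.5000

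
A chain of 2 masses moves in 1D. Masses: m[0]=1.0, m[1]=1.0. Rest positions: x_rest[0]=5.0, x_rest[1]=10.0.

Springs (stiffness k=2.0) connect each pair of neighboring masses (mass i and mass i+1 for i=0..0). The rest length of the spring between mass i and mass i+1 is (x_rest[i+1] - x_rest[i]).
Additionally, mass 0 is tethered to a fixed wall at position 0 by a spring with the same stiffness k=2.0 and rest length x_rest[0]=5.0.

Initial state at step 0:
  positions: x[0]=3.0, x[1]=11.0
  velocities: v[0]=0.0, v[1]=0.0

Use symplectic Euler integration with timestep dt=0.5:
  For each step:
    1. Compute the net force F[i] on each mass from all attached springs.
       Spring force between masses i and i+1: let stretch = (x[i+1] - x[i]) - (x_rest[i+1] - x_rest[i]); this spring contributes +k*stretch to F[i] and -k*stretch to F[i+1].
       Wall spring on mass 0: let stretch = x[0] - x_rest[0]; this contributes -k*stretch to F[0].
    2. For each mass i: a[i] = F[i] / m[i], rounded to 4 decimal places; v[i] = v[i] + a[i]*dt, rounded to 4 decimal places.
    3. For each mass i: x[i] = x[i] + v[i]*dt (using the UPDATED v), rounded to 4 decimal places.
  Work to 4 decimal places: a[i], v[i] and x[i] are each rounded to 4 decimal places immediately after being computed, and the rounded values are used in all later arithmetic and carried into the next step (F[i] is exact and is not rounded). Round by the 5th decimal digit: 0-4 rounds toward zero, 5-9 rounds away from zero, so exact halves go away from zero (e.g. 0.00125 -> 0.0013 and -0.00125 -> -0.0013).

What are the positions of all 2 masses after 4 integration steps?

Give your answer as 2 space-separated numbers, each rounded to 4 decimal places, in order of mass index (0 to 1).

Answer: 3.4375 11.0625

Derivation:
Step 0: x=[3.0000 11.0000] v=[0.0000 0.0000]
Step 1: x=[5.5000 9.5000] v=[5.0000 -3.0000]
Step 2: x=[7.2500 8.5000] v=[3.5000 -2.0000]
Step 3: x=[6.0000 9.3750] v=[-2.5000 1.7500]
Step 4: x=[3.4375 11.0625] v=[-5.1250 3.3750]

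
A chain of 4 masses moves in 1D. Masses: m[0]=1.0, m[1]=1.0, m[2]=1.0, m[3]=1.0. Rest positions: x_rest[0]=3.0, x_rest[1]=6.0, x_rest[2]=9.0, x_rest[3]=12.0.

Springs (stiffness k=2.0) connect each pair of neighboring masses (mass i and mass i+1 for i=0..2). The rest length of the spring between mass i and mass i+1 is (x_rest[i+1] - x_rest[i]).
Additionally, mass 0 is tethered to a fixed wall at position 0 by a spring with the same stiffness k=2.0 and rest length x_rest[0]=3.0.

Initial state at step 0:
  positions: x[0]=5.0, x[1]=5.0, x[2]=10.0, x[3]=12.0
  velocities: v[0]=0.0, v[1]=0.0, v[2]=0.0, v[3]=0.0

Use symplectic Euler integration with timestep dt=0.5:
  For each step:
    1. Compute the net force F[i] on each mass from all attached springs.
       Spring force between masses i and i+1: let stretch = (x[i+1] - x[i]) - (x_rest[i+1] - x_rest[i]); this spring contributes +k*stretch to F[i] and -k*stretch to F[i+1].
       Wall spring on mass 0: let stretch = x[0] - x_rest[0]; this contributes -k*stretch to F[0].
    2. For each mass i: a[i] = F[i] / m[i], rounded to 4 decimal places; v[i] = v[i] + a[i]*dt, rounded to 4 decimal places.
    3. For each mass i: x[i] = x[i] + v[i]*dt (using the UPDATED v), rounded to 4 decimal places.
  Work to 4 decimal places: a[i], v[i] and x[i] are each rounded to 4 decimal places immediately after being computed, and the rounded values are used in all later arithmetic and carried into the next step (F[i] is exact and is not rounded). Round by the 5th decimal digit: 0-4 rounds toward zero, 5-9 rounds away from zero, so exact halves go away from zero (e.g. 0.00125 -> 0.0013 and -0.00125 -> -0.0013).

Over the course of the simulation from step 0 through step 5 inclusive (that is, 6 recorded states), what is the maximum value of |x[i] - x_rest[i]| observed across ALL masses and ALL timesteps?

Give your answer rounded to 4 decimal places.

Answer: 2.1250

Derivation:
Step 0: x=[5.0000 5.0000 10.0000 12.0000] v=[0.0000 0.0000 0.0000 0.0000]
Step 1: x=[2.5000 7.5000 8.5000 12.5000] v=[-5.0000 5.0000 -3.0000 1.0000]
Step 2: x=[1.2500 8.0000 8.5000 12.5000] v=[-2.5000 1.0000 0.0000 0.0000]
Step 3: x=[2.7500 5.3750 10.2500 12.0000] v=[3.0000 -5.2500 3.5000 -1.0000]
Step 4: x=[4.1875 3.8750 10.4375 12.1250] v=[2.8750 -3.0000 0.3750 0.2500]
Step 5: x=[3.3750 5.8125 8.1875 12.9063] v=[-1.6250 3.8750 -4.5000 1.5625]
Max displacement = 2.1250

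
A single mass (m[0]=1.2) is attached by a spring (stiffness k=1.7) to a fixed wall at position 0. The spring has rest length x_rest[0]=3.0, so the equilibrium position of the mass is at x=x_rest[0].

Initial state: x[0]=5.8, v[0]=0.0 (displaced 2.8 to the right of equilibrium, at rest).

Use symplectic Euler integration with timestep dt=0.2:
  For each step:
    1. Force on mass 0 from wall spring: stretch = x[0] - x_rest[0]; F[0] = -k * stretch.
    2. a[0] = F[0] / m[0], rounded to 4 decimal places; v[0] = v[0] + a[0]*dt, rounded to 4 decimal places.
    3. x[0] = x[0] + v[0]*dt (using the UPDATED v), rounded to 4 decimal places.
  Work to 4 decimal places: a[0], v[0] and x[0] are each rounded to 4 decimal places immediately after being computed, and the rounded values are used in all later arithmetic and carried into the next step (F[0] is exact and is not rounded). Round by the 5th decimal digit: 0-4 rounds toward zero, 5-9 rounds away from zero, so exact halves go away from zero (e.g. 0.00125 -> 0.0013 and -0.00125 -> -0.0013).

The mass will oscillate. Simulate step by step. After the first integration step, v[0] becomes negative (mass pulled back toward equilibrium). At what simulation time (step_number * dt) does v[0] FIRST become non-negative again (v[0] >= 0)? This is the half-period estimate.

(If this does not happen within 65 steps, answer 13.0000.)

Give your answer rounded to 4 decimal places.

Answer: 2.8000

Derivation:
Step 0: x=[5.8000] v=[0.0000]
Step 1: x=[5.6413] v=[-0.7933]
Step 2: x=[5.3330] v=[-1.5417]
Step 3: x=[4.8925] v=[-2.2027]
Step 4: x=[4.3447] v=[-2.7389]
Step 5: x=[3.7207] v=[-3.1199]
Step 6: x=[3.0559] v=[-3.3241]
Step 7: x=[2.3879] v=[-3.3399]
Step 8: x=[1.7546] v=[-3.1665]
Step 9: x=[1.1919] v=[-2.8136]
Step 10: x=[0.7316] v=[-2.3013]
Step 11: x=[0.3999] v=[-1.6586]
Step 12: x=[0.2155] v=[-0.9219]
Step 13: x=[0.1889] v=[-0.1330]
Step 14: x=[0.3216] v=[0.6635]
First v>=0 after going negative at step 14, time=2.8000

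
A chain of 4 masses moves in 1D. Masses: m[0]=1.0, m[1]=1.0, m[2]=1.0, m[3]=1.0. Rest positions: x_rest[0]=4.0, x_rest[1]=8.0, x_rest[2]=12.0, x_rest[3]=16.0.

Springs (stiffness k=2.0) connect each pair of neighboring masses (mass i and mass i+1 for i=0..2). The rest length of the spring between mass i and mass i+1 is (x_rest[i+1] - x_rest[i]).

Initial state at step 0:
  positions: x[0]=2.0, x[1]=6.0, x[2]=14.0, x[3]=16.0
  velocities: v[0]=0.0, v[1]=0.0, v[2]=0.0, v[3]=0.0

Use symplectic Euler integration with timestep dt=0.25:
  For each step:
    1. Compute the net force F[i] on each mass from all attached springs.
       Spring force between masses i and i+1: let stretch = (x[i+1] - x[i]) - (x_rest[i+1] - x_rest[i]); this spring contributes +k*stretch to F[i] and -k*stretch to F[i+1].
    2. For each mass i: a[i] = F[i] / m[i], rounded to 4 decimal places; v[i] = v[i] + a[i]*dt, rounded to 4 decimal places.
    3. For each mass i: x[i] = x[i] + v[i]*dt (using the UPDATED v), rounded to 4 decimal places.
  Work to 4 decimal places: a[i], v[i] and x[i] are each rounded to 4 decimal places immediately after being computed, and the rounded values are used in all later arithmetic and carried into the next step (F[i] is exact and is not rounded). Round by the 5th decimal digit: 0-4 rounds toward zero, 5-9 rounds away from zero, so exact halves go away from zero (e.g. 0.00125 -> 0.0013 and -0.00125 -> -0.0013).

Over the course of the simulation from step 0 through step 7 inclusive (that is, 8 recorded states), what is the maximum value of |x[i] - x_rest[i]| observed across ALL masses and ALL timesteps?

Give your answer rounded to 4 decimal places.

Answer: 2.1759

Derivation:
Step 0: x=[2.0000 6.0000 14.0000 16.0000] v=[0.0000 0.0000 0.0000 0.0000]
Step 1: x=[2.0000 6.5000 13.2500 16.2500] v=[0.0000 2.0000 -3.0000 1.0000]
Step 2: x=[2.0625 7.2813 12.0313 16.6250] v=[0.2500 3.1250 -4.8750 1.5000]
Step 3: x=[2.2774 8.0040 10.7930 16.9258] v=[0.8594 2.8906 -4.9532 1.2032]
Step 4: x=[2.7081 8.3595 9.9727 16.9600] v=[1.7227 1.4218 -3.2813 0.1368]
Step 5: x=[3.3452 8.2102 9.8241 16.6208] v=[2.5484 -0.5973 -0.5943 -1.3569]
Step 6: x=[4.0904 7.6545 10.3234 15.9320] v=[2.9809 -2.2229 1.9971 -2.7553]
Step 7: x=[4.7812 6.9869 11.1902 15.0421] v=[2.7630 -2.6705 3.4670 -3.5596]
Max displacement = 2.1759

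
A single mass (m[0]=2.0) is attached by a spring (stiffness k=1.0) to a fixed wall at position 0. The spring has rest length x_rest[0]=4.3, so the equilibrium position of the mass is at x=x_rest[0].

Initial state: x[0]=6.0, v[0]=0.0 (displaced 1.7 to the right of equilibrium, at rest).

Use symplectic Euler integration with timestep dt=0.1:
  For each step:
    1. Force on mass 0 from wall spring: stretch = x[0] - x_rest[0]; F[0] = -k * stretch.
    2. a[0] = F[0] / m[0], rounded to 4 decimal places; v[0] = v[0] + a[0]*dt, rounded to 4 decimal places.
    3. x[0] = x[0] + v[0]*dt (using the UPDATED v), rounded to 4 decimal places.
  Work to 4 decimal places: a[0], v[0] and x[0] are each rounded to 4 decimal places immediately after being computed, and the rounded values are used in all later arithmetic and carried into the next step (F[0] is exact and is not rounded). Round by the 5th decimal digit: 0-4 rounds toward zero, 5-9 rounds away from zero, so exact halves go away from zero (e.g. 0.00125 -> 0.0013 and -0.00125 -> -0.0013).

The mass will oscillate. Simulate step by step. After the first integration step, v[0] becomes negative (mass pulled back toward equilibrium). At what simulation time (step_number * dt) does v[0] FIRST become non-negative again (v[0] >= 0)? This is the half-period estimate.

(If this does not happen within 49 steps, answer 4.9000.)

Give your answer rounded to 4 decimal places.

Step 0: x=[6.0000] v=[0.0000]
Step 1: x=[5.9915] v=[-0.0850]
Step 2: x=[5.9745] v=[-0.1696]
Step 3: x=[5.9492] v=[-0.2533]
Step 4: x=[5.9156] v=[-0.3358]
Step 5: x=[5.8739] v=[-0.4166]
Step 6: x=[5.8244] v=[-0.4953]
Step 7: x=[5.7673] v=[-0.5715]
Step 8: x=[5.7028] v=[-0.6449]
Step 9: x=[5.6313] v=[-0.7150]
Step 10: x=[5.5531] v=[-0.7816]
Step 11: x=[5.4687] v=[-0.8443]
Step 12: x=[5.3784] v=[-0.9027]
Step 13: x=[5.2827] v=[-0.9566]
Step 14: x=[5.1821] v=[-1.0057]
Step 15: x=[5.0771] v=[-1.0498]
Step 16: x=[4.9682] v=[-1.0887]
Step 17: x=[4.8560] v=[-1.1221]
Step 18: x=[4.7410] v=[-1.1499]
Step 19: x=[4.6238] v=[-1.1720]
Step 20: x=[4.5050] v=[-1.1882]
Step 21: x=[4.3852] v=[-1.1985]
Step 22: x=[4.2649] v=[-1.2028]
Step 23: x=[4.1448] v=[-1.2010]
Step 24: x=[4.0255] v=[-1.1932]
Step 25: x=[3.9076] v=[-1.1795]
Step 26: x=[3.7916] v=[-1.1599]
Step 27: x=[3.6782] v=[-1.1345]
Step 28: x=[3.5679] v=[-1.1034]
Step 29: x=[3.4612] v=[-1.0668]
Step 30: x=[3.3587] v=[-1.0249]
Step 31: x=[3.2609] v=[-0.9778]
Step 32: x=[3.1683] v=[-0.9258]
Step 33: x=[3.0814] v=[-0.8692]
Step 34: x=[3.0006] v=[-0.8083]
Step 35: x=[2.9263] v=[-0.7433]
Step 36: x=[2.8588] v=[-0.6746]
Step 37: x=[2.7986] v=[-0.6025]
Step 38: x=[2.7459] v=[-0.5274]
Step 39: x=[2.7009] v=[-0.4497]
Step 40: x=[2.6639] v=[-0.3697]
Step 41: x=[2.6351] v=[-0.2879]
Step 42: x=[2.6146] v=[-0.2047]
Step 43: x=[2.6026] v=[-0.1204]
Step 44: x=[2.5991] v=[-0.0355]
Step 45: x=[2.6041] v=[0.0496]
First v>=0 after going negative at step 45, time=4.5000

Answer: 4.5000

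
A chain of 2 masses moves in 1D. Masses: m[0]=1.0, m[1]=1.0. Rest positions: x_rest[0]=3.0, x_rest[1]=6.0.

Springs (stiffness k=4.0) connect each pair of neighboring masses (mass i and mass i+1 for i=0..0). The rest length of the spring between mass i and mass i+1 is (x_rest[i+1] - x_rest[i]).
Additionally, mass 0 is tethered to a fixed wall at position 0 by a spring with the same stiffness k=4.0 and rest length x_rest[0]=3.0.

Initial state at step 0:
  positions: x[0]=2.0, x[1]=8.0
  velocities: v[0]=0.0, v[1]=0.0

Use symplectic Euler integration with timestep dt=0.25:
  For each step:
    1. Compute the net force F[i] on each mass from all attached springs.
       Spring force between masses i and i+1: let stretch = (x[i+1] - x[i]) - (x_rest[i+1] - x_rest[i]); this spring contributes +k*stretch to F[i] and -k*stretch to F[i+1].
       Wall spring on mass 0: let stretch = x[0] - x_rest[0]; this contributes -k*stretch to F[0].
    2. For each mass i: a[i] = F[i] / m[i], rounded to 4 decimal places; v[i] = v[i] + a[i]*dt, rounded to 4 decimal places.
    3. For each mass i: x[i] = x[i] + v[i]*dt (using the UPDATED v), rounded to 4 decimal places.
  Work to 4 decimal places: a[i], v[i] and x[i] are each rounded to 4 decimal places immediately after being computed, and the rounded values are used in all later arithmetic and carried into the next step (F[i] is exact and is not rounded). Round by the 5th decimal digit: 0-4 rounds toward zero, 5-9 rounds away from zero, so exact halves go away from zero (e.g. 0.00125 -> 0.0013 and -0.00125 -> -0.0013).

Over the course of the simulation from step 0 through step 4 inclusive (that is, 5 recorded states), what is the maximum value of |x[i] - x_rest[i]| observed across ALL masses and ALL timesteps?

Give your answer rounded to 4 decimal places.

Answer: 2.0156

Derivation:
Step 0: x=[2.0000 8.0000] v=[0.0000 0.0000]
Step 1: x=[3.0000 7.2500] v=[4.0000 -3.0000]
Step 2: x=[4.3125 6.1875] v=[5.2500 -4.2500]
Step 3: x=[5.0156 5.4063] v=[2.8125 -3.1250]
Step 4: x=[4.5625 5.2774] v=[-1.8124 -0.5157]
Max displacement = 2.0156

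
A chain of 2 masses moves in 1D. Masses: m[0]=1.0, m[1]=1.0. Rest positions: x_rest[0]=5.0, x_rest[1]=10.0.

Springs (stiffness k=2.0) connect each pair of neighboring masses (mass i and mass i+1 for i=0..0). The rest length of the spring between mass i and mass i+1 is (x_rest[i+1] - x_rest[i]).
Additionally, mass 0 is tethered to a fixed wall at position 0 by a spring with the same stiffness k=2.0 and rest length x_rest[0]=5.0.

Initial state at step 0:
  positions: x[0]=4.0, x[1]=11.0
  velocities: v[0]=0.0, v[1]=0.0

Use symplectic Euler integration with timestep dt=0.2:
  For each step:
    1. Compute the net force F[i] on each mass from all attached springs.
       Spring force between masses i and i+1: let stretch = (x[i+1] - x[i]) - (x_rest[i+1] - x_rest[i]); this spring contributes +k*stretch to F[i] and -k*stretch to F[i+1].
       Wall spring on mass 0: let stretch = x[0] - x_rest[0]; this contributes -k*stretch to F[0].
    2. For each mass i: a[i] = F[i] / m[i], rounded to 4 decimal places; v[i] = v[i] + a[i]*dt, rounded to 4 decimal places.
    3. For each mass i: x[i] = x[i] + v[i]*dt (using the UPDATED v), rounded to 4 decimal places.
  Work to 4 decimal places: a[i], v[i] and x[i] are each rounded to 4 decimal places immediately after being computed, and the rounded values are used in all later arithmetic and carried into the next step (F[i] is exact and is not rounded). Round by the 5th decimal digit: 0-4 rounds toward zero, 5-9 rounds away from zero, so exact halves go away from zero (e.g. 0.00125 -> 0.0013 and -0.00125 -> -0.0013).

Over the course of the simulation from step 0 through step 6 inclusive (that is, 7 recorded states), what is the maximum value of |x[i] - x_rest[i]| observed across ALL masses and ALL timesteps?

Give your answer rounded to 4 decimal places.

Step 0: x=[4.0000 11.0000] v=[0.0000 0.0000]
Step 1: x=[4.2400 10.8400] v=[1.2000 -0.8000]
Step 2: x=[4.6688 10.5520] v=[2.1440 -1.4400]
Step 3: x=[5.1948 10.1933] v=[2.6298 -1.7933]
Step 4: x=[5.7051 9.8348] v=[2.5513 -1.7927]
Step 5: x=[6.0893 9.5459] v=[1.9211 -1.4446]
Step 6: x=[6.2629 9.3805] v=[0.8680 -0.8272]
Max displacement = 1.2629

Answer: 1.2629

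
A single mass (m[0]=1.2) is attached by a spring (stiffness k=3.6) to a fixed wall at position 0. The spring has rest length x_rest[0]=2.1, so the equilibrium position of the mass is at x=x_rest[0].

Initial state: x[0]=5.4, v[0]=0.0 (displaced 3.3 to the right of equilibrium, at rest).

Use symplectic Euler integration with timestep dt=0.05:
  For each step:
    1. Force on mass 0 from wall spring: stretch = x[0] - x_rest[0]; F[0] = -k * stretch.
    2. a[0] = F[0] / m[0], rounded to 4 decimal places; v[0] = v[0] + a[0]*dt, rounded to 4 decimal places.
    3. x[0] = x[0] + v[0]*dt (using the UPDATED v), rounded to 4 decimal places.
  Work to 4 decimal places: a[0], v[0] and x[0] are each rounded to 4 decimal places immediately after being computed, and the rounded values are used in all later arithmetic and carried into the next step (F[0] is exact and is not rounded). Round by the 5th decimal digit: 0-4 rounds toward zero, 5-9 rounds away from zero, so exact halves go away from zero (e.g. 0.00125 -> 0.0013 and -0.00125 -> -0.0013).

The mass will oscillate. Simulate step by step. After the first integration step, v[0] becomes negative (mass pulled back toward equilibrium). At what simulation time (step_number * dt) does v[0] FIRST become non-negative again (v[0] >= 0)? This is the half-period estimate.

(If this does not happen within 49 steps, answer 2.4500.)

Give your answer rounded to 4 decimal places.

Step 0: x=[5.4000] v=[0.0000]
Step 1: x=[5.3753] v=[-0.4950]
Step 2: x=[5.3260] v=[-0.9863]
Step 3: x=[5.2525] v=[-1.4702]
Step 4: x=[5.1553] v=[-1.9431]
Step 5: x=[5.0352] v=[-2.4014]
Step 6: x=[4.8931] v=[-2.8417]
Step 7: x=[4.7301] v=[-3.2607]
Step 8: x=[4.5473] v=[-3.6552]
Step 9: x=[4.3462] v=[-4.0223]
Step 10: x=[4.1282] v=[-4.3592]
Step 11: x=[3.8950] v=[-4.6634]
Step 12: x=[3.6484] v=[-4.9327]
Step 13: x=[3.3902] v=[-5.1650]
Step 14: x=[3.1223] v=[-5.3585]
Step 15: x=[2.8467] v=[-5.5118]
Step 16: x=[2.5655] v=[-5.6238]
Step 17: x=[2.2808] v=[-5.6936]
Step 18: x=[1.9948] v=[-5.7207]
Step 19: x=[1.7096] v=[-5.7049]
Step 20: x=[1.4273] v=[-5.6463]
Step 21: x=[1.1500] v=[-5.5454]
Step 22: x=[0.8799] v=[-5.4029]
Step 23: x=[0.6189] v=[-5.2199]
Step 24: x=[0.3690] v=[-4.9977]
Step 25: x=[0.1321] v=[-4.7381]
Step 26: x=[-0.0900] v=[-4.4429]
Step 27: x=[-0.2957] v=[-4.1144]
Step 28: x=[-0.4835] v=[-3.7550]
Step 29: x=[-0.6519] v=[-3.3675]
Step 30: x=[-0.7996] v=[-2.9547]
Step 31: x=[-0.9256] v=[-2.5198]
Step 32: x=[-1.0289] v=[-2.0660]
Step 33: x=[-1.1087] v=[-1.5967]
Step 34: x=[-1.1645] v=[-1.1154]
Step 35: x=[-1.1958] v=[-0.6257]
Step 36: x=[-1.2024] v=[-0.1313]
Step 37: x=[-1.1842] v=[0.3641]
First v>=0 after going negative at step 37, time=1.8500

Answer: 1.8500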